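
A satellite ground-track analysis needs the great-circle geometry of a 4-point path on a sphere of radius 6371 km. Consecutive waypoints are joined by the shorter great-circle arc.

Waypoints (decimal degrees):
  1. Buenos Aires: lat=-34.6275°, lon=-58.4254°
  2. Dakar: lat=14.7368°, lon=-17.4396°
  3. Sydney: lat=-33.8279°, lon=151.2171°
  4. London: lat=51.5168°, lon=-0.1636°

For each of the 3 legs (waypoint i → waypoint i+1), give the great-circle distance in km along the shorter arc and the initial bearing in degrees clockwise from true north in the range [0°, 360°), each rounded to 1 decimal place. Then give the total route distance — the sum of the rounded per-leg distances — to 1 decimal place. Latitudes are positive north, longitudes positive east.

Leg 1: φ1=-0.6043639, φ2=0.2572057, Δφ=0.8615696, Δλ=0.7153372 rad; a=sin²(Δφ/2)+cosφ1·cosφ2·sin²(Δλ/2)=0.2719122011; c=2·atan2(√a, √(1-a))=1.097103499; dist=6371·c=6989.646 ≈ 6989.6 km; running total=6989.6 km
Leg 1 bearing: y=sinΔλ·cosφ2=0.63429677, x=cosφ1·sinφ2-sinφ1·cosφ2·cosΔλ=0.62415657; θ=atan2(y, x)=45.4617° ≈ 45.5°
Leg 2: φ1=0.2572057, φ2=-0.5904082, Δφ=-0.8476139, Δλ=2.9436147 rad; a=sin²(Δφ/2)+cosφ1·cosφ2·sin²(Δλ/2)=0.9646533047; c=2·atan2(√a, √(1-a))=2.763327179; dist=6371·c=17605.157 ≈ 17605.2 km; running total=24594.8 km
Leg 2 bearing: y=sinΔλ·cosφ2=0.16339068, x=cosφ1·sinφ2-sinφ1·cosφ2·cosΔλ=-0.33119890; θ=atan2(y, x)=153.7414° ≈ 153.7°
Leg 3: φ1=-0.5904082, φ2=0.8991378, Δφ=1.4895460, Δλ=-2.6420916 rad; a=sin²(Δφ/2)+cosφ1·cosφ2·sin²(Δλ/2)=0.9447807115; c=2·atan2(√a, √(1-a))=2.667180522; dist=6371·c=16992.607 ≈ 16992.6 km; running total=41587.4 km
Leg 3 bearing: y=sinΔλ·cosφ2=-0.29806685, x=cosφ1·sinφ2-sinφ1·cosφ2·cosΔλ=0.34617427; θ=atan2(y, x)=-40.7295° <0 so +360° → 319.2705° ≈ 319.3°

Leg 1: dist=6989.6 km, bearing=45.5°
Leg 2: dist=17605.2 km, bearing=153.7°
Leg 3: dist=16992.6 km, bearing=319.3°
Total: 41587.4 km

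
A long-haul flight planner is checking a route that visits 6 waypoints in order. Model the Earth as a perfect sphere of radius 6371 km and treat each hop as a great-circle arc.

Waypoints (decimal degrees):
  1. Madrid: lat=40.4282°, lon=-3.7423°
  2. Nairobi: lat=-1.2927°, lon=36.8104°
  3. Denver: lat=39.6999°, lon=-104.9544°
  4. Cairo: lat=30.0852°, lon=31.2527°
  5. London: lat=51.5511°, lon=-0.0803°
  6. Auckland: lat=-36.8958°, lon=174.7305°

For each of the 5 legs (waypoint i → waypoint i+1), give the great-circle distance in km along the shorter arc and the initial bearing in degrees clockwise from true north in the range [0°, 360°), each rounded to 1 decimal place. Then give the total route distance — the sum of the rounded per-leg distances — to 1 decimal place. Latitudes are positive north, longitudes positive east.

Leg 1: dist=6193.0 km, bearing=128.1°
Leg 2: dist=14256.8 km, bearing=322.7°
Leg 3: dist=11033.6 km, bearing=37.3°
Leg 4: dist=3508.4 km, bearing=321.8°
Leg 5: dist=18334.9 km, bearing=16.1°
Total: 53326.7 km

Leg 1: φ1=0.7056052, φ2=-0.0225619, Δφ=-0.7281671, Δλ=0.7077781 rad; a=sin²(Δφ/2)+cosφ1·cosφ2·sin²(Δλ/2)=0.2181982696; c=2·atan2(√a, √(1-a))=0.972054683; dist=6371·c=6192.960 ≈ 6193.0 km; running total=6193.0 km
Leg 1 bearing: y=sinΔλ·cosφ2=0.64998172, x=cosφ1·sinφ2-sinφ1·cosφ2·cosΔλ=-0.50977927; θ=atan2(y, x)=128.1070° ≈ 128.1°
Leg 2: φ1=-0.0225619, φ2=0.6928940, Δφ=0.7154558, Δλ=-2.4742625 rad; a=sin²(Δφ/2)+cosφ1·cosφ2·sin²(Δλ/2)=0.8093015631; c=2·atan2(√a, √(1-a))=2.237759920; dist=6371·c=14256.768 ≈ 14256.8 km; running total=20449.8 km
Leg 2 bearing: y=sinΔλ·cosφ2=-0.47617521, x=cosφ1·sinφ2-sinφ1·cosφ2·cosΔλ=0.62496987; θ=atan2(y, x)=-37.3044° <0 so +360° → 322.6956° ≈ 322.7°
Leg 3: φ1=0.6928940, φ2=0.5250858, Δφ=-0.1678082, Δλ=2.3772624 rad; a=sin²(Δφ/2)+cosφ1·cosφ2·sin²(Δλ/2)=0.5801809231; c=2·atan2(√a, √(1-a))=1.731853559; dist=6371·c=11033.639 ≈ 11033.6 km; running total=31483.4 km
Leg 3 bearing: y=sinΔλ·cosφ2=0.59882090, x=cosφ1·sinφ2-sinφ1·cosφ2·cosΔλ=0.78466401; θ=atan2(y, x)=37.3493° ≈ 37.3°
Leg 4: φ1=0.5250858, φ2=0.8997364, Δφ=0.3746506, Δλ=-0.5468640 rad; a=sin²(Δφ/2)+cosφ1·cosφ2·sin²(Δλ/2)=0.0739166848; c=2·atan2(√a, √(1-a))=0.550684333; dist=6371·c=3508.410 ≈ 3508.4 km; running total=34991.8 km
Leg 4 bearing: y=sinΔλ·cosφ2=-0.32335147, x=cosφ1·sinφ2-sinφ1·cosφ2·cosΔλ=0.41140717; θ=atan2(y, x)=-38.1661° <0 so +360° → 321.8339° ≈ 321.8°
Leg 5: φ1=0.8997364, φ2=-0.6439532, Δφ=-1.5436896, Δλ=3.0510240 rad; a=sin²(Δφ/2)+cosφ1·cosφ2·sin²(Δλ/2)=0.9827136465; c=2·atan2(√a, √(1-a))=2.877873954; dist=6371·c=18334.935 ≈ 18334.9 km; running total=53326.7 km
Leg 5 bearing: y=sinΔλ·cosφ2=0.07233135, x=cosφ1·sinφ2-sinφ1·cosφ2·cosΔλ=0.25043626; θ=atan2(y, x)=16.1098° ≈ 16.1°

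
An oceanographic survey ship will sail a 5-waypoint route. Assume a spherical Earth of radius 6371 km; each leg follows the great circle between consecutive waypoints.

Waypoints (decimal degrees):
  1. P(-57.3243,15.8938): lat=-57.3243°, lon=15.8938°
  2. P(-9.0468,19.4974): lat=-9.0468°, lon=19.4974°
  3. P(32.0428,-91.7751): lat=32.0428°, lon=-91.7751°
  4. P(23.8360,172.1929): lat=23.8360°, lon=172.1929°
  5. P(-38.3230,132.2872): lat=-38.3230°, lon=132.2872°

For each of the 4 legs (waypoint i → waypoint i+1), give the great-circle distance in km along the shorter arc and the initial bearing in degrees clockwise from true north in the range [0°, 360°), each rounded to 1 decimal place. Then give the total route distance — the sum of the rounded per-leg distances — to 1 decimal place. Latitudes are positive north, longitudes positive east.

Leg 1: φ1=-1.0004978, φ2=-0.1578964, Δφ=0.8426013, Δλ=0.0628947 rad; a=sin²(Δφ/2)+cosφ1·cosφ2·sin²(Δλ/2)=0.1677653405; c=2·atan2(√a, √(1-a))=0.844012850; dist=6371·c=5377.206 ≈ 5377.2 km; running total=5377.2 km
Leg 1 bearing: y=sinΔλ·cosφ2=0.06207135, x=cosφ1·sinφ2-sinφ1·cosφ2·cosΔλ=0.74473329; θ=atan2(y, x)=4.7644° ≈ 4.8°
Leg 2: φ1=-0.1578964, φ2=0.5592524, Δφ=0.7171488, Δλ=-1.9420715 rad; a=sin²(Δφ/2)+cosφ1·cosφ2·sin²(Δλ/2)=0.6935653199; c=2·atan2(√a, √(1-a))=1.968313858; dist=6371·c=12540.128 ≈ 12540.1 km; running total=17917.3 km
Leg 2 bearing: y=sinΔλ·cosφ2=-0.78989764, x=cosφ1·sinφ2-sinφ1·cosφ2·cosΔλ=0.47559604; θ=atan2(y, x)=-58.9479° <0 so +360° → 301.0521° ≈ 301.1°
Leg 3: φ1=0.5592524, φ2=0.4160167, Δφ=-0.1432357, Δλ=4.6071107 rad; a=sin²(Δφ/2)+cosφ1·cosφ2·sin²(Δλ/2)=0.4335350327; c=2·atan2(√a, √(1-a))=1.437471759; dist=6371·c=9158.133 ≈ 9158.1 km; running total=27075.4 km
Leg 3 bearing: y=sinΔλ·cosφ2=-0.90964154, x=cosφ1·sinφ2-sinφ1·cosφ2·cosΔλ=0.39355039; θ=atan2(y, x)=-66.6046° <0 so +360° → 293.3954° ≈ 293.4°
Leg 4: φ1=0.4160167, φ2=-0.6688625, Δφ=-1.0848792, Δλ=-0.6964859 rad; a=sin²(Δφ/2)+cosφ1·cosφ2·sin²(Δλ/2)=0.3500556782; c=2·atan2(√a, √(1-a))=1.266220404; dist=6371·c=8067.090 ≈ 8067.1 km; running total=35142.5 km
Leg 4 bearing: y=sinΔλ·cosφ2=-0.50329476, x=cosφ1·sinφ2-sinφ1·cosφ2·cosΔλ=-0.81040804; θ=atan2(y, x)=-148.1581° <0 so +360° → 211.8419° ≈ 211.8°

Leg 1: dist=5377.2 km, bearing=4.8°
Leg 2: dist=12540.1 km, bearing=301.1°
Leg 3: dist=9158.1 km, bearing=293.4°
Leg 4: dist=8067.1 km, bearing=211.8°
Total: 35142.5 km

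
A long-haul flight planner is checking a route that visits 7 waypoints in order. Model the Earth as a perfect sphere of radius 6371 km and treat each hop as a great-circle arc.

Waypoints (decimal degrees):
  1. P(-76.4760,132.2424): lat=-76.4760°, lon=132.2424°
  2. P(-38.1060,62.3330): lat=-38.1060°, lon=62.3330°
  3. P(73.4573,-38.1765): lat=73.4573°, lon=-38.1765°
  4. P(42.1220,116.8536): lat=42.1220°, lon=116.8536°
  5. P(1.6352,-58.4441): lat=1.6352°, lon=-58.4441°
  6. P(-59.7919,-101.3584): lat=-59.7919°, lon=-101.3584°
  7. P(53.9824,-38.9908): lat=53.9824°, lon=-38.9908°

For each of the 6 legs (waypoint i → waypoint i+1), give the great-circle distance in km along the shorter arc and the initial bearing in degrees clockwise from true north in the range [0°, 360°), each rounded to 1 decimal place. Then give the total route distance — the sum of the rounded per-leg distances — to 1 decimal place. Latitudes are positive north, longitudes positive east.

Leg 1: φ1=-1.3347580, φ2=-0.6650752, Δφ=0.6696828, Δλ=-1.2201492 rad; a=sin²(Δφ/2)+cosφ1·cosφ2·sin²(Δλ/2)=0.1683920414; c=2·atan2(√a, √(1-a))=0.845688807; dist=6371·c=5387.883 ≈ 5387.9 km; running total=5387.9 km
Leg 1 bearing: y=sinΔλ·cosφ2=-0.73898983, x=cosφ1·sinφ2-sinφ1·cosφ2·cosΔλ=0.11848495; θ=atan2(y, x)=-80.8911° <0 so +360° → 279.1089° ≈ 279.1°
Leg 2: φ1=-0.6650752, φ2=1.2820717, Δφ=1.9471469, Δλ=-1.7542217 rad; a=sin²(Δφ/2)+cosφ1·cosφ2·sin²(Δλ/2)=0.8162199849; c=2·atan2(√a, √(1-a))=2.255495439; dist=6371·c=14369.761 ≈ 14369.8 km; running total=19757.7 km
Leg 2 bearing: y=sinΔλ·cosφ2=-0.27995340, x=cosφ1·sinφ2-sinφ1·cosφ2·cosΔλ=0.72225050; θ=atan2(y, x)=-21.1870° <0 so +360° → 338.8130° ≈ 338.8°
Leg 3: φ1=1.2820717, φ2=0.7351676, Δφ=-0.5469042, Δλ=2.7057857 rad; a=sin²(Δφ/2)+cosφ1·cosφ2·sin²(Δλ/2)=0.2742500806; c=2·atan2(√a, √(1-a))=1.102350779; dist=6371·c=7023.077 ≈ 7023.1 km; running total=26780.8 km
Leg 3 bearing: y=sinΔλ·cosφ2=0.31311053, x=cosφ1·sinφ2-sinφ1·cosφ2·cosΔλ=0.83552959; θ=atan2(y, x)=20.5432° ≈ 20.5°
Leg 4: φ1=0.7351676, φ2=0.0285396, Δφ=-0.7066280, Δλ=-3.0595220 rad; a=sin²(Δφ/2)+cosφ1·cosφ2·sin²(Δλ/2)=0.8598907614; c=2·atan2(√a, √(1-a))=2.374283877; dist=6371·c=15126.563 ≈ 15126.6 km; running total=41907.4 km
Leg 4 bearing: y=sinΔλ·cosφ2=-0.08194513, x=cosφ1·sinφ2-sinφ1·cosφ2·cosΔλ=0.68934719; θ=atan2(y, x)=-6.7791° <0 so +360° → 353.2209° ≈ 353.2°
Leg 5: φ1=0.0285396, φ2=-1.0435655, Δφ=-1.0721051, Δλ=-0.7489958 rad; a=sin²(Δφ/2)+cosφ1·cosφ2·sin²(Δλ/2)=0.3281615301; c=2·atan2(√a, √(1-a))=1.219966784; dist=6371·c=7772.408 ≈ 7772.4 km; running total=49679.8 km
Leg 5 bearing: y=sinΔλ·cosφ2=-0.34259132, x=cosφ1·sinφ2-sinφ1·cosφ2·cosΔλ=-0.87436683; θ=atan2(y, x)=-158.6039° <0 so +360° → 201.3961° ≈ 201.4°
Leg 6: φ1=-1.0435655, φ2=0.9421706, Δφ=1.9857361, Δλ=1.0885200 rad; a=sin²(Δφ/2)+cosφ1·cosφ2·sin²(Δλ/2)=0.7808891392; c=2·atan2(√a, √(1-a))=2.167330090; dist=6371·c=13808.060 ≈ 13808.1 km; running total=63487.9 km
Leg 6 bearing: y=sinΔλ·cosφ2=0.52096346, x=cosφ1·sinφ2-sinφ1·cosφ2·cosΔλ=0.64265250; θ=atan2(y, x)=39.0298° ≈ 39.0°

Leg 1: dist=5387.9 km, bearing=279.1°
Leg 2: dist=14369.8 km, bearing=338.8°
Leg 3: dist=7023.1 km, bearing=20.5°
Leg 4: dist=15126.6 km, bearing=353.2°
Leg 5: dist=7772.4 km, bearing=201.4°
Leg 6: dist=13808.1 km, bearing=39.0°
Total: 63487.9 km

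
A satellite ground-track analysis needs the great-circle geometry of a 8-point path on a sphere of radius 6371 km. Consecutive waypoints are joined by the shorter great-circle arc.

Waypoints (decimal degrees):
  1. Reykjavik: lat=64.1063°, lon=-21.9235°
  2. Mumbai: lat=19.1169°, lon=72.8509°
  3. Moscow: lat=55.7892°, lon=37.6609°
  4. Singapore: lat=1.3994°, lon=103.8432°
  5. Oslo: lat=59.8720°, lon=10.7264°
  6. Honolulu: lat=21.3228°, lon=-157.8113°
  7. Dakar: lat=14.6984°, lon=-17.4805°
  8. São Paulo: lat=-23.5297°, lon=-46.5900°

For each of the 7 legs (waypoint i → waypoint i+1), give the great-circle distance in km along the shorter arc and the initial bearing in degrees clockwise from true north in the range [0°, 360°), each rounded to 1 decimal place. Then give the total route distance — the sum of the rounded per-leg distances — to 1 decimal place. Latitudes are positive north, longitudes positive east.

Leg 1: dist=8330.0 km, bearing=77.2°
Leg 2: dist=5022.9 km, bearing=332.8°
Leg 3: dist=8416.3 km, bearing=109.3°
Leg 4: dist=10046.8 km, bearing=329.9°
Leg 5: dist=10926.6 km, bearing=349.2°
Leg 6: dist=14117.8 km, bearing=50.6°
Leg 7: dist=5299.5 km, bearing=217.1°
Total: 62159.9 km

Leg 1: φ1=1.1188660, φ2=0.3336528, Δφ=-0.7852132, Δλ=1.6541253 rad; a=sin²(Δφ/2)+cosφ1·cosφ2·sin²(Δλ/2)=0.3698627822; c=2·atan2(√a, √(1-a))=1.307489903; dist=6371·c=8330.018 ≈ 8330.0 km; running total=8330.0 km
Leg 1 bearing: y=sinΔλ·cosφ2=0.94157386, x=cosφ1·sinφ2-sinφ1·cosφ2·cosΔλ=0.21376597; θ=atan2(y, x)=77.2089° ≈ 77.2°
Leg 2: φ1=0.3336528, φ2=0.9737052, Δφ=0.6400524, Δλ=-0.6141814 rad; a=sin²(Δφ/2)+cosφ1·cosφ2·sin²(Δλ/2)=0.1475103835; c=2·atan2(√a, √(1-a))=0.788402463; dist=6371·c=5022.912 ≈ 5022.9 km; running total=13352.9 km
Leg 2 bearing: y=sinΔλ·cosφ2=-0.32401269, x=cosφ1·sinφ2-sinφ1·cosφ2·cosΔλ=0.63088831; θ=atan2(y, x)=-27.1842° <0 so +360° → 332.8158° ≈ 332.8°
Leg 3: φ1=0.9737052, φ2=0.0244241, Δφ=-0.9492811, Δλ=1.1550990 rad; a=sin²(Δφ/2)+cosφ1·cosφ2·sin²(Δλ/2)=0.3764118324; c=2·atan2(√a, √(1-a))=1.321031247; dist=6371·c=8416.290 ≈ 8416.3 km; running total=21769.2 km
Leg 3 bearing: y=sinΔλ·cosφ2=0.91456211, x=cosφ1·sinφ2-sinφ1·cosφ2·cosΔλ=-0.32012500; θ=atan2(y, x)=109.2916° ≈ 109.3°
Leg 4: φ1=0.0244241, φ2=1.0449635, Δφ=1.0205394, Δλ=-1.6251947 rad; a=sin²(Δφ/2)+cosφ1·cosφ2·sin²(Δλ/2)=0.5030801480; c=2·atan2(√a, √(1-a))=1.576956662; dist=6371·c=10046.791 ≈ 10046.8 km; running total=31816.0 km
Leg 4 bearing: y=sinΔλ·cosφ2=-0.50119100, x=cosφ1·sinφ2-sinφ1·cosφ2·cosΔλ=0.86531476; θ=atan2(y, x)=-30.0795° <0 so +360° → 329.9205° ≈ 329.9°
Leg 5: φ1=1.0449635, φ2=0.3721531, Δφ=-0.6728105, Δλ=-2.9415378 rad; a=sin²(Δφ/2)+cosφ1·cosφ2·sin²(Δλ/2)=0.5718750340; c=2·atan2(√a, √(1-a))=1.715046133; dist=6371·c=10926.559 ≈ 10926.6 km; running total=42742.6 km
Leg 5 bearing: y=sinΔλ·cosφ2=-0.18511984, x=cosφ1·sinφ2-sinφ1·cosφ2·cosΔλ=0.97214534; θ=atan2(y, x)=-10.7814° <0 so +360° → 349.2186° ≈ 349.2°
Leg 6: φ1=0.3721531, φ2=0.2565355, Δφ=-0.1156176, Δλ=2.4492345 rad; a=sin²(Δφ/2)+cosφ1·cosφ2·sin²(Δλ/2)=0.8006617763; c=2·atan2(√a, √(1-a))=2.215952905; dist=6371·c=14117.836 ≈ 14117.8 km; running total=56860.4 km
Leg 6 bearing: y=sinΔλ·cosφ2=0.61746388, x=cosφ1·sinφ2-sinφ1·cosφ2·cosΔλ=0.50709796; θ=atan2(y, x)=50.6051° ≈ 50.6°
Leg 7: φ1=0.2565355, φ2=-0.4106707, Δφ=-0.6672062, Δλ=-0.5080566 rad; a=sin²(Δφ/2)+cosφ1·cosφ2·sin²(Δλ/2)=0.1632315021; c=2·atan2(√a, √(1-a))=0.831812711; dist=6371·c=5299.479 ≈ 5299.5 km; running total=62159.9 km
Leg 7 bearing: y=sinΔλ·cosφ2=-0.44603100, x=cosφ1·sinφ2-sinφ1·cosφ2·cosΔλ=-0.58941010; θ=atan2(y, x)=-142.8837° <0 so +360° → 217.1163° ≈ 217.1°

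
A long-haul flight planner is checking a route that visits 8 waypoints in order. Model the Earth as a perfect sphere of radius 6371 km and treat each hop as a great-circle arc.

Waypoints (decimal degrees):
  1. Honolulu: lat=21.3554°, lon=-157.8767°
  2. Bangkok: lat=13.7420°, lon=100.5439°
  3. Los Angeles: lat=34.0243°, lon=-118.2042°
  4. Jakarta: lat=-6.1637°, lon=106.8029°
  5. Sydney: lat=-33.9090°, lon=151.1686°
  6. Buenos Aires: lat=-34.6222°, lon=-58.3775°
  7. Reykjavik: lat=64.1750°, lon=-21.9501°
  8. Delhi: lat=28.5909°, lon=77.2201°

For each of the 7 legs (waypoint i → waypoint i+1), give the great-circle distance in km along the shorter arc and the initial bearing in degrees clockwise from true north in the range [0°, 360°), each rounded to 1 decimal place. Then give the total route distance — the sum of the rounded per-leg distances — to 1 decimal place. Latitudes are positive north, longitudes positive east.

Leg 1: dist=10614.3 km, bearing=287.1°
Leg 2: dist=13306.4 km, bearing=36.7°
Leg 3: dist=14454.3 km, bearing=293.4°
Leg 4: dist=5501.4 km, bearing=130.2°
Leg 5: dist=11796.9 km, bearing=155.0°
Leg 6: dist=11440.2 km, bearing=15.4°
Leg 7: dist=7594.2 km, bearing=68.9°
Total: 74707.7 km

Leg 1: φ1=0.3727220, φ2=0.2398431, Δφ=-0.1328789, Δλ=4.5102903 rad; a=sin²(Δφ/2)+cosφ1·cosφ2·sin²(Δλ/2)=0.5475440959; c=2·atan2(√a, √(1-a))=1.666028399; dist=6371·c=10614.267 ≈ 10614.3 km; running total=10614.3 km
Leg 1 bearing: y=sinΔλ·cosφ2=-0.95160531, x=cosφ1·sinφ2-sinφ1·cosφ2·cosΔλ=0.29224230; θ=atan2(y, x)=-72.9280° <0 so +360° → 287.0720° ≈ 287.1°
Leg 2: φ1=0.2398431, φ2=0.5938361, Δφ=0.3539929, Δλ=-3.8178746 rad; a=sin²(Δφ/2)+cosφ1·cosφ2·sin²(Δλ/2)=0.7474815789; c=2·atan2(√a, √(1-a))=2.088588758; dist=6371·c=13306.399 ≈ 13306.4 km; running total=23920.7 km
Leg 2 bearing: y=sinΔλ·cosφ2=0.51874415, x=cosφ1·sinφ2-sinφ1·cosφ2·cosΔλ=0.69707674; θ=atan2(y, x)=36.6555° ≈ 36.7°
Leg 3: φ1=0.5938361, φ2=-0.1075769, Δφ=-0.7014129, Δλ=3.9271147 rad; a=sin²(Δφ/2)+cosφ1·cosφ2·sin²(Δλ/2)=0.8213341423; c=2·atan2(√a, √(1-a))=2.268772270; dist=6371·c=14454.348 ≈ 14454.3 km; running total=38375.0 km
Leg 3 bearing: y=sinΔλ·cosφ2=-0.70310624, x=cosφ1·sinφ2-sinφ1·cosφ2·cosΔλ=0.30433385; θ=atan2(y, x)=-66.5950° <0 so +360° → 293.4050° ≈ 293.4°
Leg 4: φ1=-0.1075769, φ2=-0.5918237, Δφ=-0.4842468, Δλ=0.7743275 rad; a=sin²(Δφ/2)+cosφ1·cosφ2·sin²(Δλ/2)=0.1751124896; c=2·atan2(√a, √(1-a))=0.863507903; dist=6371·c=5501.409 ≈ 5501.4 km; running total=43876.4 km
Leg 4 bearing: y=sinΔλ·cosφ2=0.58031279, x=cosφ1·sinφ2-sinφ1·cosφ2·cosΔλ=-0.49094755; θ=atan2(y, x)=130.2314° ≈ 130.2°
Leg 5: φ1=-0.5918237, φ2=-0.6042714, Δφ=-0.0124477, Δλ=-3.6572694 rad; a=sin²(Δφ/2)+cosφ1·cosφ2·sin²(Δλ/2)=0.6385910278; c=2·atan2(√a, √(1-a))=1.851656328; dist=6371·c=11796.902 ≈ 11796.9 km; running total=55673.3 km
Leg 5 bearing: y=sinΔλ·cosφ2=0.40579951, x=cosφ1·sinφ2-sinφ1·cosφ2·cosΔλ=-0.87091725; θ=atan2(y, x)=155.0171° ≈ 155.0°
Leg 6: φ1=-0.6042714, φ2=1.1200650, Δφ=1.7243364, Δλ=0.6357781 rad; a=sin²(Δφ/2)+cosφ1·cosφ2·sin²(Δλ/2)=0.6114906843; c=2·atan2(√a, √(1-a))=1.795668103; dist=6371·c=11440.201 ≈ 11440.2 km; running total=67113.5 km
Leg 6 bearing: y=sinΔλ·cosφ2=0.25867510, x=cosφ1·sinφ2-sinφ1·cosφ2·cosΔλ=0.93987579; θ=atan2(y, x)=15.3881° ≈ 15.4°
Leg 7: φ1=1.1200650, φ2=0.4990053, Δφ=-0.6210597, Δλ=1.7308465 rad; a=sin²(Δφ/2)+cosφ1·cosφ2·sin²(Δλ/2)=0.3150999623; c=2·atan2(√a, √(1-a))=1.192002494; dist=6371·c=7594.248 ≈ 7594.2 km; running total=74707.7 km
Leg 7 bearing: y=sinΔλ·cosφ2=0.86683677, x=cosφ1·sinφ2-sinφ1·cosφ2·cosΔλ=0.33442774; θ=atan2(y, x)=68.9033° ≈ 68.9°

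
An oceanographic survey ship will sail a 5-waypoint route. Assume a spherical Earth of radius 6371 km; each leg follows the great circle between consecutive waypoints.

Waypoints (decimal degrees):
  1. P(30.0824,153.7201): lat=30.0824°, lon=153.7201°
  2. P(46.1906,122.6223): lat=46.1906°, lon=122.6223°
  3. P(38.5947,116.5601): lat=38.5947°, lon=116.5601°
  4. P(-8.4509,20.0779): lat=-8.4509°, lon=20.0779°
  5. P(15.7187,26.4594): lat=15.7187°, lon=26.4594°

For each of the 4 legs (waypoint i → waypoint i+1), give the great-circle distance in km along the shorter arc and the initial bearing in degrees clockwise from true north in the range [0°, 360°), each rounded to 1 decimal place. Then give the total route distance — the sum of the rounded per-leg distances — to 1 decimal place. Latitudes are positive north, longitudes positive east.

Leg 1: φ1=0.5250369, φ2=0.8061781, Δφ=0.2811411, Δλ=-0.5427590 rad; a=sin²(Δφ/2)+cosφ1·cosφ2·sin²(Δλ/2)=0.0626736124; c=2·atan2(√a, √(1-a))=0.506077271; dist=6371·c=3224.218 ≈ 3224.2 km; running total=3224.2 km
Leg 1 bearing: y=sinΔλ·cosφ2=-0.35755342, x=cosφ1·sinφ2-sinφ1·cosφ2·cosΔλ=0.32731953; θ=atan2(y, x)=-47.5277° <0 so +360° → 312.4723° ≈ 312.5°
Leg 2: φ1=0.8061781, φ2=0.6736046, Δφ=-0.1325735, Δλ=-0.1058053 rad; a=sin²(Δφ/2)+cosφ1·cosφ2·sin²(Δλ/2)=0.0059003382; c=2·atan2(√a, √(1-a))=0.153778795; dist=6371·c=979.725 ≈ 979.7 km; running total=4203.9 km
Leg 2 bearing: y=sinΔλ·cosφ2=-0.08254095, x=cosφ1·sinφ2-sinφ1·cosφ2·cosΔλ=-0.12903135; θ=atan2(y, x)=-147.3931° <0 so +360° → 212.6069° ≈ 212.6°
Leg 3: φ1=0.6736046, φ2=-0.1474960, Δφ=-0.8211006, Δλ=-1.6839321 rad; a=sin²(Δφ/2)+cosφ1·cosφ2·sin²(Δλ/2)=0.5894768539; c=2·atan2(√a, √(1-a))=1.750719216; dist=6371·c=11153.832 ≈ 11153.8 km; running total=15357.7 km
Leg 3 bearing: y=sinΔλ·cosφ2=-0.98281856, x=cosφ1·sinφ2-sinφ1·cosφ2·cosΔλ=-0.04520237; θ=atan2(y, x)=-92.6333° <0 so +360° → 267.3667° ≈ 267.4°
Leg 4: φ1=-0.1474960, φ2=0.2743431, Δφ=0.4218391, Δλ=0.1113782 rad; a=sin²(Δφ/2)+cosφ1·cosφ2·sin²(Δλ/2)=0.0467810903; c=2·atan2(√a, √(1-a))=0.436024529; dist=6371·c=2777.912 ≈ 2777.9 km; running total=18135.6 km
Leg 4 bearing: y=sinΔλ·cosφ2=0.10699149, x=cosφ1·sinφ2-sinφ1·cosφ2·cosΔλ=0.40856248; θ=atan2(y, x)=14.6747° ≈ 14.7°

Leg 1: dist=3224.2 km, bearing=312.5°
Leg 2: dist=979.7 km, bearing=212.6°
Leg 3: dist=11153.8 km, bearing=267.4°
Leg 4: dist=2777.9 km, bearing=14.7°
Total: 18135.6 km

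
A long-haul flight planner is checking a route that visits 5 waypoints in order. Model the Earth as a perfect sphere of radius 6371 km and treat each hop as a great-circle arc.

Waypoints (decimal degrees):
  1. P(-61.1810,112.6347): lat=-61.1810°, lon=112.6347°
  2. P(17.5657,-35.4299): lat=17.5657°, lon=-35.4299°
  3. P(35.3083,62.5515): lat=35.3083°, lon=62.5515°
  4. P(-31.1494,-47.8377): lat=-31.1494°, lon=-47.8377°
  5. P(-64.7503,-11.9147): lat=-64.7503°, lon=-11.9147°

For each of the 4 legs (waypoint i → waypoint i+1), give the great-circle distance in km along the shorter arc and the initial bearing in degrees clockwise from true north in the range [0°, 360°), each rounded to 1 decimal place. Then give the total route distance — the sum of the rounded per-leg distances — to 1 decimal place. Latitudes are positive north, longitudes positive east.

Leg 1: φ1=-1.0678099, φ2=0.3065793, Δφ=1.3743892, Δλ=-2.5842148 rad; a=sin²(Δφ/2)+cosφ1·cosφ2·sin²(Δλ/2)=0.8272149484; c=2·atan2(√a, √(1-a))=2.284224719; dist=6371·c=14552.796 ≈ 14552.8 km; running total=14552.8 km
Leg 1 bearing: y=sinΔλ·cosφ2=-0.50429803, x=cosφ1·sinφ2-sinφ1·cosφ2·cosΔλ=-0.56338708; θ=atan2(y, x)=-138.1677° <0 so +360° → 221.8323° ≈ 221.8°
Leg 2: φ1=0.3065793, φ2=0.6162461, Δφ=0.3096668, Δλ=1.7100980 rad; a=sin²(Δφ/2)+cosφ1·cosφ2·sin²(Δλ/2)=0.4667971281; c=2·atan2(√a, √(1-a))=1.504341681; dist=6371·c=9584.161 ≈ 9584.2 km; running total=24137.0 km
Leg 2 bearing: y=sinΔλ·cosφ2=0.80814892, x=cosφ1·sinφ2-sinφ1·cosφ2·cosΔλ=0.58522270; θ=atan2(y, x)=54.0897° ≈ 54.1°
Leg 3: φ1=0.6162461, φ2=-0.5436596, Δφ=-1.1599057, Δλ=-1.9266550 rad; a=sin²(Δφ/2)+cosφ1·cosφ2·sin²(Δλ/2)=0.7711442203; c=2·atan2(√a, √(1-a))=2.143954760; dist=6371·c=13659.136 ≈ 13659.1 km; running total=37796.1 km
Leg 3 bearing: y=sinΔλ·cosφ2=-0.80220222, x=cosφ1·sinφ2-sinφ1·cosφ2·cosΔλ=-0.24978962; θ=atan2(y, x)=-107.2955° <0 so +360° → 252.7045° ≈ 252.7°
Leg 4: φ1=-0.5436596, φ2=-1.1301059, Δφ=-0.5864463, Δλ=0.6269746 rad; a=sin²(Δφ/2)+cosφ1·cosφ2·sin²(Δλ/2)=0.1182600503; c=2·atan2(√a, √(1-a))=0.702111993; dist=6371·c=4473.156 ≈ 4473.2 km; running total=42269.3 km
Leg 4 bearing: y=sinΔλ·cosφ2=0.25026403, x=cosφ1·sinφ2-sinφ1·cosφ2·cosΔλ=-0.59537078; θ=atan2(y, x)=157.2006° ≈ 157.2°

Leg 1: dist=14552.8 km, bearing=221.8°
Leg 2: dist=9584.2 km, bearing=54.1°
Leg 3: dist=13659.1 km, bearing=252.7°
Leg 4: dist=4473.2 km, bearing=157.2°
Total: 42269.3 km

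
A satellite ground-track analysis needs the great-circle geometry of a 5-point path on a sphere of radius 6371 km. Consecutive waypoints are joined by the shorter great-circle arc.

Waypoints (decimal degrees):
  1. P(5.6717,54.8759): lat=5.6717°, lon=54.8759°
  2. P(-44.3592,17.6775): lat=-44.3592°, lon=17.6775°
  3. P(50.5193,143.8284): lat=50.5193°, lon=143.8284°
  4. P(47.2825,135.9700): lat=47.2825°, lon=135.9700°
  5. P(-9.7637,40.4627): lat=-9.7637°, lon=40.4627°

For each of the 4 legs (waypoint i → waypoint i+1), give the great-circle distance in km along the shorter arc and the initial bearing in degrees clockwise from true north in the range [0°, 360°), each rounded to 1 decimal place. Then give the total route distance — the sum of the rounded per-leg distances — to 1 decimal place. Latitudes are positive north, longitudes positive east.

Leg 1: φ1=0.0989898, φ2=-0.7742141, Δφ=-0.8732039, Δλ=-0.6492346 rad; a=sin²(Δφ/2)+cosφ1·cosφ2·sin²(Δλ/2)=0.2511882919; c=2·atan2(√a, √(1-a))=1.049939627; dist=6371·c=6689.165 ≈ 6689.2 km; running total=6689.2 km
Leg 1 bearing: y=sinΔλ·cosφ2=-0.43225476, x=cosφ1·sinφ2-sinφ1·cosφ2·cosΔλ=-0.75201513; θ=atan2(y, x)=-150.1099° <0 so +360° → 209.8901° ≈ 209.9°
Leg 2: φ1=-0.7742141, φ2=0.8817281, Δφ=1.6559422, Δλ=2.2017486 rad; a=sin²(Δφ/2)+cosφ1·cosφ2·sin²(Δλ/2)=0.9039021545; c=2·atan2(√a, √(1-a))=2.511213899; dist=6371·c=15998.944 ≈ 15998.9 km; running total=22688.1 km
Leg 2 bearing: y=sinΔλ·cosφ2=0.51340172, x=cosφ1·sinφ2-sinφ1·cosφ2·cosΔλ=0.28960469; θ=atan2(y, x)=60.5731° ≈ 60.6°
Leg 3: φ1=0.8817281, φ2=0.8252353, Δφ=-0.0564928, Δλ=-0.1371550 rad; a=sin²(Δφ/2)+cosφ1·cosφ2·sin²(Δλ/2)=0.0028229539; c=2·atan2(√a, √(1-a))=0.106313015; dist=6371·c=677.320 ≈ 677.3 km; running total=23365.4 km
Leg 3 bearing: y=sinΔλ·cosφ2=-0.09275230, x=cosφ1·sinφ2-sinφ1·cosφ2·cosΔλ=-0.05154561; θ=atan2(y, x)=-119.0624° <0 so +360° → 240.9376° ≈ 240.9°
Leg 4: φ1=0.8252353, φ2=-0.1704087, Δφ=-0.9956440, Δλ=-1.6669168 rad; a=sin²(Δφ/2)+cosφ1·cosφ2·sin²(Δλ/2)=0.5943793565; c=2·atan2(√a, √(1-a))=1.760694310; dist=6371·c=11217.383 ≈ 11217.4 km; running total=34582.8 km
Leg 4 bearing: y=sinΔλ·cosφ2=-0.98096638, x=cosφ1·sinφ2-sinφ1·cosφ2·cosΔλ=-0.04555344; θ=atan2(y, x)=-92.6588° <0 so +360° → 267.3412° ≈ 267.3°

Leg 1: dist=6689.2 km, bearing=209.9°
Leg 2: dist=15998.9 km, bearing=60.6°
Leg 3: dist=677.3 km, bearing=240.9°
Leg 4: dist=11217.4 km, bearing=267.3°
Total: 34582.8 km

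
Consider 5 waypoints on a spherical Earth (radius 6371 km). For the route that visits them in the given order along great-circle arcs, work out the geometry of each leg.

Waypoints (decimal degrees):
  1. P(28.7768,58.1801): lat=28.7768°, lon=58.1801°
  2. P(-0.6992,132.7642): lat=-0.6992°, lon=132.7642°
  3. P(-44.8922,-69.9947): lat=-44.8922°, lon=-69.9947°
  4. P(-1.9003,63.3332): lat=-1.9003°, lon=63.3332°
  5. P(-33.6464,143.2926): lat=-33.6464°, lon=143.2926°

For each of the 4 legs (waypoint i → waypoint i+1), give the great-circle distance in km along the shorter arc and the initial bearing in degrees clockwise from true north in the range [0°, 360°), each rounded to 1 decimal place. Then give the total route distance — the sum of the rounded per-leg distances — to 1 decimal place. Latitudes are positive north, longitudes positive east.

Leg 1: φ1=0.5022499, φ2=-0.0122033, Δφ=-0.5144533, Δλ=1.3017381 rad; a=sin²(Δφ/2)+cosφ1·cosφ2·sin²(Δλ/2)=0.3864485006; c=2·atan2(√a, √(1-a))=1.341694409; dist=6371·c=8547.935 ≈ 8547.9 km; running total=8547.9 km
Leg 1 bearing: y=sinΔλ·cosφ2=0.96394989, x=cosφ1·sinφ2-sinφ1·cosφ2·cosΔλ=-0.13865364; θ=atan2(y, x)=98.1852° ≈ 98.2°
Leg 2: φ1=-0.0122033, φ2=-0.7835167, Δφ=-0.7713134, Δλ=-3.5388104 rad; a=sin²(Δφ/2)+cosφ1·cosφ2·sin²(Δλ/2)=0.8223082455; c=2·atan2(√a, √(1-a))=2.271317861; dist=6371·c=14470.566 ≈ 14470.6 km; running total=23018.5 km
Leg 2 bearing: y=sinΔλ·cosφ2=0.27406142, x=cosφ1·sinφ2-sinφ1·cosφ2·cosΔλ=-0.71369456; θ=atan2(y, x)=158.9930° ≈ 159.0°
Leg 3: φ1=-0.7835167, φ2=-0.0331665, Δφ=0.7503502, Δλ=2.3270108 rad; a=sin²(Δφ/2)+cosφ1·cosφ2·sin²(Δλ/2)=0.7312191144; c=2·atan2(√a, √(1-a))=2.051539489; dist=6371·c=13070.358 ≈ 13070.4 km; running total=36088.9 km
Leg 3 bearing: y=sinΔλ·cosφ2=0.72703865, x=cosφ1·sinφ2-sinφ1·cosφ2·cosΔλ=-0.50750929; θ=atan2(y, x)=124.9170° ≈ 124.9°
Leg 4: φ1=-0.0331665, φ2=-0.5872405, Δφ=-0.5540740, Δλ=1.3955548 rad; a=sin²(Δφ/2)+cosφ1·cosφ2·sin²(Δλ/2)=0.4182842424; c=2·atan2(√a, √(1-a))=1.406628387; dist=6371·c=8961.629 ≈ 8961.6 km; running total=45050.5 km
Leg 4 bearing: y=sinΔλ·cosφ2=0.81972304, x=cosφ1·sinφ2-sinφ1·cosφ2·cosΔλ=-0.54894834; θ=atan2(y, x)=123.8092° ≈ 123.8°

Leg 1: dist=8547.9 km, bearing=98.2°
Leg 2: dist=14470.6 km, bearing=159.0°
Leg 3: dist=13070.4 km, bearing=124.9°
Leg 4: dist=8961.6 km, bearing=123.8°
Total: 45050.5 km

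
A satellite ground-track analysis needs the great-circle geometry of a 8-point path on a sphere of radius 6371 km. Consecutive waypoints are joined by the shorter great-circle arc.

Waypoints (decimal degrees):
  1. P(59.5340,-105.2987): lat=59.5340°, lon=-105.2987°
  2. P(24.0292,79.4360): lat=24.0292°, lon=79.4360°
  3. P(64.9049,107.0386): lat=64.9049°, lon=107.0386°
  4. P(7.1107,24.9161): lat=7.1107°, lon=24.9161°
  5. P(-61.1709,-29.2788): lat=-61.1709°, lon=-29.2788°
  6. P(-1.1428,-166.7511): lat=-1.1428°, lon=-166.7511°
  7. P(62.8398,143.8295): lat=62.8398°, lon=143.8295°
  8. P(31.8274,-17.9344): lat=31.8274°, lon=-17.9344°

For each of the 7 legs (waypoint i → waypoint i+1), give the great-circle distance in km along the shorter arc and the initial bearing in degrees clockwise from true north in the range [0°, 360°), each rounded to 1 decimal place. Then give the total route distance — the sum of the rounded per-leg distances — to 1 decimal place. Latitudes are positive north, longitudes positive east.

Leg 1: dist=10713.2 km, bearing=355.6°
Leg 2: dist=4959.1 km, bearing=16.3°
Leg 3: dist=8920.6 km, bearing=265.9°
Leg 4: dist=8909.6 km, bearing=203.4°
Leg 5: dist=12202.9 km, bearing=225.9°
Leg 6: dist=8205.2 km, bearing=338.8°
Leg 7: dist=9364.0 km, bearing=344.5°
Total: 63274.6 km

Leg 1: φ1=1.0390643, φ2=0.4193887, Δφ=-0.6196757, Δλ=3.2242288 rad; a=sin²(Δφ/2)+cosφ1·cosφ2·sin²(Δλ/2)=0.5552634700; c=2·atan2(√a, √(1-a))=1.681549550; dist=6371·c=10713.152 ≈ 10713.2 km; running total=10713.2 km
Leg 1 bearing: y=sinΔλ·cosφ2=-0.07538883, x=cosφ1·sinφ2-sinφ1·cosφ2·cosΔλ=0.99100975; θ=atan2(y, x)=-4.3503° <0 so +360° → 355.6497° ≈ 355.6°
Leg 2: φ1=0.4193887, φ2=1.1328042, Δφ=0.7134155, Δλ=0.4817563 rad; a=sin²(Δφ/2)+cosφ1·cosφ2·sin²(Δλ/2)=0.1439790030; c=2·atan2(√a, √(1-a))=0.778394133; dist=6371·c=4959.149 ≈ 4959.1 km; running total=15672.3 km
Leg 2 bearing: y=sinΔλ·cosφ2=0.19651109, x=cosφ1·sinφ2-sinφ1·cosφ2·cosΔλ=0.67407684; θ=atan2(y, x)=16.2528° ≈ 16.3°
Leg 3: φ1=1.1328042, φ2=0.1241051, Δφ=-1.0086991, Δλ=-1.4333080 rad; a=sin²(Δφ/2)+cosφ1·cosφ2·sin²(Δλ/2)=0.4151084250; c=2·atan2(√a, √(1-a))=1.400186707; dist=6371·c=8920.590 ≈ 8920.6 km; running total=24592.9 km
Leg 3 bearing: y=sinΔλ·cosφ2=-0.98294478, x=cosφ1·sinφ2-sinφ1·cosφ2·cosΔλ=-0.07066290; θ=atan2(y, x)=-94.1119° <0 so +360° → 265.8881° ≈ 265.9°
Leg 4: φ1=0.1241051, φ2=-1.0676336, Δφ=-1.1917387, Δλ=-0.9458794 rad; a=sin²(Δφ/2)+cosφ1·cosφ2·sin²(Δλ/2)=0.4142569718; c=2·atan2(√a, √(1-a))=1.398458454; dist=6371·c=8909.579 ≈ 8909.6 km; running total=33502.5 km
Leg 4 bearing: y=sinΔλ·cosφ2=-0.39106879, x=cosφ1·sinφ2-sinφ1·cosφ2·cosΔλ=-0.90424429; θ=atan2(y, x)=-156.6124° <0 so +360° → 203.3876° ≈ 203.4°
Leg 5: φ1=-1.0676336, φ2=-0.0199456, Δφ=1.0476880, Δλ=-2.3993443 rad; a=sin²(Δφ/2)+cosφ1·cosφ2·sin²(Δλ/2)=0.6689067489; c=2·atan2(√a, √(1-a))=1.915389185; dist=6371·c=12202.944 ≈ 12202.9 km; running total=45705.4 km
Leg 5 bearing: y=sinΔλ·cosφ2=-0.67581212, x=cosφ1·sinφ2-sinφ1·cosφ2·cosΔλ=-0.65510306; θ=atan2(y, x)=-134.1085° <0 so +360° → 225.8915° ≈ 225.9°
Leg 6: φ1=-0.0199456, φ2=1.0967614, Δφ=1.1167070, Δλ=5.4206541 rad; a=sin²(Δφ/2)+cosφ1·cosφ2·sin²(Δλ/2)=0.3604280712; c=2·atan2(√a, √(1-a))=1.287893917; dist=6371·c=8205.172 ≈ 8205.2 km; running total=53910.6 km
Leg 6 bearing: y=sinΔλ·cosφ2=-0.34669272, x=cosφ1·sinφ2-sinφ1·cosφ2·cosΔλ=0.89547912; θ=atan2(y, x)=-21.1644° <0 so +360° → 338.8356° ≈ 338.8°
Leg 7: φ1=1.0967614, φ2=0.5554929, Δφ=-0.5412685, Δλ=-2.8233127 rad; a=sin²(Δφ/2)+cosφ1·cosφ2·sin²(Δλ/2)=0.4495763071; c=2·atan2(√a, √(1-a))=1.469777214; dist=6371·c=9363.951 ≈ 9364.0 km; running total=63274.6 km
Leg 7 bearing: y=sinΔλ·cosφ2=-0.26588092, x=cosφ1·sinφ2-sinφ1·cosφ2·cosΔλ=0.95871640; θ=atan2(y, x)=-15.5003° <0 so +360° → 344.4997° ≈ 344.5°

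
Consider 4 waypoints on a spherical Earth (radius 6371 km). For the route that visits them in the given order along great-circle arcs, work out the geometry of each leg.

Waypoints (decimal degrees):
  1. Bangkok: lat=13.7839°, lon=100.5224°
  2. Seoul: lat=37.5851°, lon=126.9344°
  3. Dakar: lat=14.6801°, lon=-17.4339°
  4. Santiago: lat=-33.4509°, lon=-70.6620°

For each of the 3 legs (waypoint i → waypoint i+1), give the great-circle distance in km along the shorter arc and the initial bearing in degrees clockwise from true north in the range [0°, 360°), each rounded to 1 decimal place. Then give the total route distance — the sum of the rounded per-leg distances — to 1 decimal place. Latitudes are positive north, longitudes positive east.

Leg 1: dist=3716.6 km, bearing=39.8°
Leg 2: dist=13113.9 km, bearing=320.4°
Leg 3: dist=7773.8 km, bearing=225.4°
Total: 24604.3 km

Leg 1: φ1=0.2405744, φ2=0.6559837, Δφ=0.4154093, Δλ=0.4609764 rad; a=sin²(Δφ/2)+cosφ1·cosφ2·sin²(Δλ/2)=0.0826917463; c=2·atan2(√a, √(1-a))=0.583360116; dist=6371·c=3716.587 ≈ 3716.6 km; running total=3716.6 km
Leg 1 bearing: y=sinΔλ·cosφ2=0.35249904, x=cosφ1·sinφ2-sinφ1·cosφ2·cosΔλ=0.42327262; θ=atan2(y, x)=39.7873° ≈ 39.8°
Leg 2: φ1=0.6559837, φ2=0.2562161, Δφ=-0.3997677, Δλ=-2.5197022 rad; a=sin²(Δφ/2)+cosφ1·cosφ2·sin²(Δλ/2)=0.7342436943; c=2·atan2(√a, √(1-a))=2.058374201; dist=6371·c=13113.902 ≈ 13113.9 km; running total=16830.5 km
Leg 2 bearing: y=sinΔλ·cosφ2=-0.56355514, x=cosφ1·sinφ2-sinφ1·cosφ2·cosΔλ=0.68038604; θ=atan2(y, x)=-39.6345° <0 so +360° → 320.3655° ≈ 320.4°
Leg 3: φ1=0.2562161, φ2=-0.5838283, Δφ=-0.8400444, Δλ=-0.9290056 rad; a=sin²(Δφ/2)+cosφ1·cosφ2·sin²(Δλ/2)=0.3282619872; c=2·atan2(√a, √(1-a))=1.220180721; dist=6371·c=7773.771 ≈ 7773.8 km; running total=24604.3 km
Leg 3 bearing: y=sinΔλ·cosφ2=-0.66834207, x=cosφ1·sinφ2-sinφ1·cosφ2·cosΔλ=-0.65980535; θ=atan2(y, x)=-134.6317° <0 so +360° → 225.3683° ≈ 225.4°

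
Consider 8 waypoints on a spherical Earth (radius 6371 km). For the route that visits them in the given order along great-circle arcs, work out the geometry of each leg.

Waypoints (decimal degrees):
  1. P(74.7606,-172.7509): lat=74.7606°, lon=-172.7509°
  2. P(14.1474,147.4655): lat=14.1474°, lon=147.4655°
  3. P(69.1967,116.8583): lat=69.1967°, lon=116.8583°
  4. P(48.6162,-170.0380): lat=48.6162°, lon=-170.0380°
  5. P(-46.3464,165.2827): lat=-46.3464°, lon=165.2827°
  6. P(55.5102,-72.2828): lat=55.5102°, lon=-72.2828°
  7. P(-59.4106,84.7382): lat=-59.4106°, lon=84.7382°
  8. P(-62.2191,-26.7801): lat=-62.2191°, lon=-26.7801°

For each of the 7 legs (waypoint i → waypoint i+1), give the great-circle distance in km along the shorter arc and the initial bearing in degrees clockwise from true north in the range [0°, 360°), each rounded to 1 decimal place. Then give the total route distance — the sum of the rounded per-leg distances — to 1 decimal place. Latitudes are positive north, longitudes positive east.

Leg 1: dist=7163.8 km, bearing=223.5°
Leg 2: dist=6487.0 km, bearing=347.7°
Leg 3: dist=4412.2 km, bearing=82.2°
Leg 4: dist=10826.5 km, bearing=196.9°
Leg 5: dist=15979.4 km, bearing=53.8°
Leg 6: dist=18582.3 km, bearing=117.0°
Leg 7: dist=5290.2 km, bearing=216.0°
Total: 68741.4 km

Leg 1: φ1=1.3048186, φ2=0.2469187, Δφ=-1.0578999, Δλ=5.5888305 rad; a=sin²(Δφ/2)+cosφ1·cosφ2·sin²(Δλ/2)=0.2841551387; c=2·atan2(√a, √(1-a))=1.124431127; dist=6371·c=7163.751 ≈ 7163.8 km; running total=7163.8 km
Leg 1 bearing: y=sinΔλ·cosφ2=-0.62048200, x=cosφ1·sinφ2-sinφ1·cosφ2·cosΔλ=-0.65471068; θ=atan2(y, x)=-136.5376° <0 so +360° → 223.4624° ≈ 223.5°
Leg 2: φ1=0.2469187, φ2=1.2077102, Δφ=0.9607915, Δλ=-0.5341964 rad; a=sin²(Δφ/2)+cosφ1·cosφ2·sin²(Δλ/2)=0.2375547677; c=2·atan2(√a, √(1-a))=1.018209907; dist=6371·c=6487.015 ≈ 6487.0 km; running total=13650.8 km
Leg 2 bearing: y=sinΔλ·cosφ2=-0.18082997, x=cosφ1·sinφ2-sinφ1·cosφ2·cosΔλ=0.83173946; θ=atan2(y, x)=-12.2659° <0 so +360° → 347.7341° ≈ 347.7°
Leg 3: φ1=1.2077102, φ2=0.8485128, Δφ=-0.3591975, Δλ=-5.0072850 rad; a=sin²(Δφ/2)+cosφ1·cosφ2·sin²(Δλ/2)=0.1151880392; c=2·atan2(√a, √(1-a))=0.692544390; dist=6371·c=4412.200 ≈ 4412.2 km; running total=18063.0 km
Leg 3 bearing: y=sinΔλ·cosφ2=0.63256163, x=cosφ1·sinφ2-sinφ1·cosφ2·cosΔλ=0.08686082; θ=atan2(y, x)=82.1813° ≈ 82.2°
Leg 4: φ1=0.8485128, φ2=-0.8088973, Δφ=-1.6574100, Δλ=5.8524503 rad; a=sin²(Δφ/2)+cosφ1·cosφ2·sin²(Δλ/2)=0.5640946677; c=2·atan2(√a, √(1-a))=1.699339363; dist=6371·c=10826.491 ≈ 10826.5 km; running total=28889.5 km
Leg 4 bearing: y=sinΔλ·cosφ2=-0.28822567, x=cosφ1·sinφ2-sinφ1·cosφ2·cosΔλ=-0.94894334; θ=atan2(y, x)=-163.1047° <0 so +360° → 196.8953° ≈ 196.9°
Leg 5: φ1=-0.8088973, φ2=0.9688358, Δφ=1.7777330, Δλ=-4.1463002 rad; a=sin²(Δφ/2)+cosφ1·cosφ2·sin²(Δλ/2)=0.9029982330; c=2·atan2(√a, √(1-a))=2.508153317; dist=6371·c=15979.445 ≈ 15979.4 km; running total=44868.9 km
Leg 5 bearing: y=sinΔλ·cosφ2=0.47792594, x=cosφ1·sinφ2-sinφ1·cosφ2·cosΔλ=0.34922270; θ=atan2(y, x)=53.8442° ≈ 53.8°
Leg 6: φ1=0.9688358, φ2=-1.0369106, Δφ=-2.0057463, Δλ=2.7405334 rad; a=sin²(Δφ/2)+cosφ1·cosφ2·sin²(Δλ/2)=0.9874088912; c=2·atan2(√a, √(1-a))=2.916698795; dist=6371·c=18582.288 ≈ 18582.3 km; running total=63451.2 km
Leg 6 bearing: y=sinΔλ·cosφ2=0.19866440, x=cosφ1·sinφ2-sinφ1·cosφ2·cosΔλ=-0.10130522; θ=atan2(y, x)=117.0185° ≈ 117.0°
Leg 7: φ1=-1.0369106, φ2=-1.0859282, Δφ=-0.0490176, Δλ=-1.9463615 rad; a=sin²(Δφ/2)+cosφ1·cosφ2·sin²(Δλ/2)=0.1626931234; c=2·atan2(√a, √(1-a))=0.830354998; dist=6371·c=5290.192 ≈ 5290.2 km; running total=68741.4 km
Leg 7 bearing: y=sinΔλ·cosφ2=-0.43360535, x=cosφ1·sinφ2-sinφ1·cosφ2·cosΔλ=-0.59739659; θ=atan2(y, x)=-144.0269° <0 so +360° → 215.9731° ≈ 216.0°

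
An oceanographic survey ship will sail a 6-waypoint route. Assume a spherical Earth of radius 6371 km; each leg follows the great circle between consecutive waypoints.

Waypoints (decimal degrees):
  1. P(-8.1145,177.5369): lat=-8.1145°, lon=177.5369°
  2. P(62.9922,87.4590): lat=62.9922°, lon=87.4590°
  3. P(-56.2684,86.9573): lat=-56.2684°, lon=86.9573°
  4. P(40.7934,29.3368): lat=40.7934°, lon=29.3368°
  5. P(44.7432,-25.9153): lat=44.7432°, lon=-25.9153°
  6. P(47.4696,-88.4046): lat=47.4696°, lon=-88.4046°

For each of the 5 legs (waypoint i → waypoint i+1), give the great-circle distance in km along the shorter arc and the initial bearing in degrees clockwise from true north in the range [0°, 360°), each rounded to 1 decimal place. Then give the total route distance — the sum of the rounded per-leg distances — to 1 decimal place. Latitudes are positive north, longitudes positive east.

Leg 1: dist=10814.8 km, bearing=332.8°
Leg 2: dist=13261.2 km, bearing=180.3°
Leg 3: dist=12070.7 km, bearing=317.6°
Leg 4: dist=4444.4 km, bearing=294.7°
Leg 5: dist=4695.1 km, bearing=296.9°
Total: 45286.2 km

Leg 1: φ1=-0.1416247, φ2=1.0994213, Δφ=1.2410460, Δλ=-1.5721559 rad; a=sin²(Δφ/2)+cosφ1·cosφ2·sin²(Δλ/2)=0.5631848308; c=2·atan2(√a, √(1-a))=1.697504768; dist=6371·c=10814.803 ≈ 10814.8 km; running total=10814.8 km
Leg 1 bearing: y=sinΔλ·cosφ2=-0.45411137, x=cosφ1·sinφ2-sinφ1·cosφ2·cosΔλ=0.88193740; θ=atan2(y, x)=-27.2440° <0 so +360° → 332.7560° ≈ 332.8°
Leg 2: φ1=1.0994213, φ2=-0.9820688, Δφ=-2.0814901, Δλ=-0.0087563 rad; a=sin²(Δφ/2)+cosφ1·cosφ2·sin²(Δλ/2)=0.7443961582; c=2·atan2(√a, √(1-a))=2.081501219; dist=6371·c=13261.244 ≈ 13261.2 km; running total=24076.0 km
Leg 2 bearing: y=sinΔλ·cosφ2=-0.00486235, x=cosφ1·sinφ2-sinφ1·cosφ2·cosΔλ=-0.87238663; θ=atan2(y, x)=-179.6807° <0 so +360° → 180.3193° ≈ 180.3°
Leg 3: φ1=-0.9820688, φ2=0.7119791, Δφ=1.6940480, Δλ=-1.0056674 rad; a=sin²(Δφ/2)+cosφ1·cosφ2·sin²(Δλ/2)=0.6591034649; c=2·atan2(√a, √(1-a))=1.894633830; dist=6371·c=12070.712 ≈ 12070.7 km; running total=36146.7 km
Leg 3 bearing: y=sinΔλ·cosφ2=-0.63936071, x=cosφ1·sinφ2-sinφ1·cosφ2·cosΔλ=0.69997302; θ=atan2(y, x)=-42.4088° <0 so +360° → 317.5912° ≈ 317.6°
Leg 4: φ1=0.7119791, φ2=0.7809162, Δφ=0.0689370, Δλ=-0.9643311 rad; a=sin²(Δφ/2)+cosφ1·cosφ2·sin²(Δλ/2)=0.1168071320; c=2·atan2(√a, √(1-a))=0.697600575; dist=6371·c=4444.413 ≈ 4444.4 km; running total=40591.1 km
Leg 4 bearing: y=sinΔλ·cosφ2=-0.58360513, x=cosφ1·sinφ2-sinφ1·cosφ2·cosΔλ=0.26843614; θ=atan2(y, x)=-65.2994° <0 so +360° → 294.7006° ≈ 294.7°
Leg 5: φ1=0.7809162, φ2=0.8285008, Δφ=0.0475847, Δλ=-1.0906440 rad; a=sin²(Δφ/2)+cosφ1·cosφ2·sin²(Δλ/2)=0.1297411214; c=2·atan2(√a, √(1-a))=0.736955865; dist=6371·c=4695.146 ≈ 4695.1 km; running total=45286.2 km
Leg 5 bearing: y=sinΔλ·cosφ2=-0.59954443, x=cosφ1·sinφ2-sinφ1·cosφ2·cosΔλ=0.30361147; θ=atan2(y, x)=-63.1422° <0 so +360° → 296.8578° ≈ 296.9°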